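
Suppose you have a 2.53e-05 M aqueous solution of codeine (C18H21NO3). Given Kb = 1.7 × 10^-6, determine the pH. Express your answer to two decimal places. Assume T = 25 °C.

C18H21NO3 + H2O ⇌ C18H22NO3+ + OH-
From the ICE table, Kb = [OH-]²/(2.53e-05 − [OH-]) = 1.7 × 10^-6.
The 5% rule fails; solving [OH-]² + Kb·[OH-] − Kb·C₀ = 0 exactly:
[OH-] = [−1.7e-06 + √(1.7e-06² + 1.72e-10)]/2 = 5.76 × 10^-6 M
pOH = −log(5.76 × 10^-6) = 5.24; pH = 14.00 − 5.24 = 8.76

pH = 8.76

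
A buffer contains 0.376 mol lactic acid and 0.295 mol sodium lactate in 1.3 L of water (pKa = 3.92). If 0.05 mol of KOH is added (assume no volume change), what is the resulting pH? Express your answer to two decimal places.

pH = 3.94

After neutralization: n(CH3CH(OH)COOH) = 0.326 mol, n(CH3CH(OH)COO-) = 0.345 mol.
Henderson–Hasselbalch with mole ratio 0.345/0.326: pH = 3.92 + (+0.025)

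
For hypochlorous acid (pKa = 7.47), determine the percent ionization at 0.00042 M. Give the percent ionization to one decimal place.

HOCl ⇌ OCl- + H+; let x = [H+] at equilibrium.
Ka = 10^(−7.47) = 3.39 × 10^-8
x ≈ √(Ka·C₀) = √(3.39 × 10^-8 × 0.00042) = 3.77 × 10^-6 M
Fraction ionized = 3.77 × 10^-6 / 0.00042 = 0.0090 → 0.9%

0.9%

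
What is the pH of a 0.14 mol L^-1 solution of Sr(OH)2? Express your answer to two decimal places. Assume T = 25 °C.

Sr(OH)2 is a strong base (each formula unit releases 2 OH-); [OH-] = 0.28 M.
pOH = -log(0.28) = 0.55
pH = 14.00 - 0.55 = 13.45

pH = 13.45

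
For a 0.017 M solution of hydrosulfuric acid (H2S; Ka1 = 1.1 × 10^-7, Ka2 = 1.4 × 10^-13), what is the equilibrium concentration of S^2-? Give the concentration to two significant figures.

1.4 × 10^-13 M

First ionization gives [H+] ≈ [HS-] = 4.32 × 10^-5 M.
Second step: Ka2 = [H+][S^2-]/[HS-] ≈ [S^2-] (since [H+] ≈ [HS-]).
So [S^2-] ≈ Ka2.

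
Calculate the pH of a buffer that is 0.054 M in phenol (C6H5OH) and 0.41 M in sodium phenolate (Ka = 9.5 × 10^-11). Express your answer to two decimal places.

pKa = −log(9.5 × 10^-11) = 10.022
Henderson–Hasselbalch: pH = pKa + log([C6H5O-]/[C6H5OH]) = 10.022 + log(0.41/0.054)
pH = 10.022 + (+0.880) = 10.90

pH = 10.90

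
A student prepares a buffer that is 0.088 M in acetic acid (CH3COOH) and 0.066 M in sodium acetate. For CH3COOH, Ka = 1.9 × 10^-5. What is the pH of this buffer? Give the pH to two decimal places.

pH = 4.60

pKa = −log(1.9 × 10^-5) = 4.721
pH = pKa + log([A⁻]/[HA]) = 4.721 + log(0.066/0.088)
pH = 4.721 + (-0.125) = 4.60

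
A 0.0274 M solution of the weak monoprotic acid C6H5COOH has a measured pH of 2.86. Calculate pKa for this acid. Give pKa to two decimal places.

pKa = 4.14

[H+] = 10^(-2.86) = 1.38 × 10^-3 M
At equilibrium [HA] = 0.0274 − 1.38 × 10^-3 = 2.60 × 10^-2 M
Ka = [H+][A-]/[HA] = (1.38 × 10^-3)² / 2.60 × 10^-2 = 7.32 × 10^-5
pKa = -log(7.32 × 10^-5) = 4.14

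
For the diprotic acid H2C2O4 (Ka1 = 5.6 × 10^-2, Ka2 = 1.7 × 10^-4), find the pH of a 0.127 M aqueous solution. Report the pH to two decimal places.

pH = 1.22

Ka1 ≫ Ka2, so treat the first dissociation as the only significant source of H+.
Ka1 = x²/(0.127 − x) = 5.6 × 10^-2
Solving the quadratic: x = (−Ka1 + √(Ka1² + 4·Ka1·C₀))/2 = 6.09 × 10^-2 M
pH = −log(6.09 × 10^-2) = 1.22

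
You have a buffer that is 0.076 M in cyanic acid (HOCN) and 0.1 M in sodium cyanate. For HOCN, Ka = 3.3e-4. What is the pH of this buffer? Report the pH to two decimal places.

pKa = −log(3.3 × 10^-4) = 3.481
pH = pKa + log([A⁻]/[HA]) = 3.481 + log(0.1/0.076)
pH = 3.481 + (+0.119) = 3.60

pH = 3.60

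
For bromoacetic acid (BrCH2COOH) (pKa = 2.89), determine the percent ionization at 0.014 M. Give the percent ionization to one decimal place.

26.1%

BrCH2COOH ⇌ BrCH2COO- + H+; let x = [H+] at equilibrium.
Ka = 10^(−2.89) = 1.29 × 10^-3
Solve x² + 0.00129x − 1.81e-05 = 0 → x = 3.65 × 10^-3 M
Fraction ionized = 3.65 × 10^-3 / 0.014 = 0.2607 → 26.1%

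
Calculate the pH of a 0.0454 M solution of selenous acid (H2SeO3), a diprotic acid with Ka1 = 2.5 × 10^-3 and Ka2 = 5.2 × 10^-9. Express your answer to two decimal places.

pH = 2.02

Ka1 ≫ Ka2, so treat the first dissociation as the only significant source of H+.
Ka1 = x²/(0.0454 − x) = 2.5 × 10^-3
Solving the quadratic: x = (−Ka1 + √(Ka1² + 4·Ka1·C₀))/2 = 9.48 × 10^-3 M
pH = −log(9.48 × 10^-3) = 2.02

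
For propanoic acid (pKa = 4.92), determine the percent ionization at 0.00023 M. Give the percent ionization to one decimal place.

CH3CH2COOH ⇌ CH3CH2COO- + H+; let x = [H+] at equilibrium.
Ka = 10^(−4.92) = 1.20 × 10^-5
Solve x² + 1.2e-05x − 2.76e-09 = 0 → x = 4.69 × 10^-5 M
Fraction ionized = 4.69 × 10^-5 / 0.00023 = 0.2039 → 20.4%

20.4%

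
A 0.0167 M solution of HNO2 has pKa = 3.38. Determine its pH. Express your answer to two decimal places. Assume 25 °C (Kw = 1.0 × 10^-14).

pH = 2.61

HNO2 ⇌ NO2- + H+
Ka = 10^(−3.38) = 4.17 × 10^-4
Let x = [H+] at equilibrium. Ka = x²/(0.0167 − x).
x is not negligible relative to C₀; solve x² + 0.000417·x − 6.96e-06 = 0.
x = (−Ka + √(Ka² + 4·Ka·C₀))/2 = 2.44 × 10^-3 M
pH = −log[H+] = −log(2.44 × 10^-3) = 2.61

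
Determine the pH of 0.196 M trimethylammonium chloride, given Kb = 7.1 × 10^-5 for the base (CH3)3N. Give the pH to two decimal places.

(CH3)3NH+ is the conjugate acid of the weak base (CH3)3N.
Ka = Kw/Kb = 1.0×10^-14 / 7.1 × 10^-5 = 1.41 × 10^-10
Ka = x²/(0.196 − x) = 1.41 × 10^-10
Neglecting x in the denominator: x = √(1.41 × 10^-10 × 0.196) = 5.26 × 10^-6 M
Check: 0.0027% ionized — well under 5%, approximation valid.
pH = −log(5.26 × 10^-6) = 5.28

pH = 5.28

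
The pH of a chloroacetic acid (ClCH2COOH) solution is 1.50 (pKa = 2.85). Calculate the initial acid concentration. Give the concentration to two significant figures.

[H+] = 10^(-1.50) = 3.16 × 10^-2 M = x
Ka = 10^(−2.85) = 1.41 × 10^-3
Ka = x²/(C₀ − x) ⇒ C₀ = x + x²/Ka
C₀ = 3.16 × 10^-2 + (3.16 × 10^-2)²/(1.41 × 10^-3) = 7.40 × 10^-1 M

C₀ = 7.4 × 10^-1 M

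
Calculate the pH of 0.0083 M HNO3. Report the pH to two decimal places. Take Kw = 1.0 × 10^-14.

HNO3 is a strong acid and dissociates completely, so [H+] = 0.0083 M.
pH = -log(0.0083) = 2.08

pH = 2.08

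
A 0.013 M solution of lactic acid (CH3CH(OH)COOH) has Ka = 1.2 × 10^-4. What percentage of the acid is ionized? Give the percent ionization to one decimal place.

9.2%

CH3CH(OH)COOH ⇌ CH3CH(OH)COO- + H+; let x = [H+] at equilibrium.
Ka = x²/(C₀ − x); solving the quadratic gives x = 1.19 × 10^-3 M.
% ionization = x/C₀ × 100% = 1.19 × 10^-3/0.013 × 100% = 9.2%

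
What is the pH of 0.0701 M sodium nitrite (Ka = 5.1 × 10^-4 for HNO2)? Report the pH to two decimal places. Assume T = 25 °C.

NO2- is the conjugate base of the weak acid HNO2.
Kb = Kw/Ka = 1.0×10^-14 / 5.1 × 10^-4 = 1.96 × 10^-11
Kb = [OH-]²/(0.0701 − [OH-]) = 1.96 × 10^-11
Neglecting [OH-] in the denominator: [OH-] = √(1.96 × 10^-11 × 0.0701) = 1.17 × 10^-6 M
Check: 0.0017% ionized — well under 5%, approximation valid.
pOH = −log(1.17 × 10^-6) = 5.93; pH = 14.00 − 5.93 = 8.07

pH = 8.07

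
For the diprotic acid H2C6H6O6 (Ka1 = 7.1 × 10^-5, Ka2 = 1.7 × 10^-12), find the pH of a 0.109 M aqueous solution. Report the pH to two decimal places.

Since Ka1 ≫ Ka2, the first ionization dominates [H+].
Ka1 = x²/(0.109 − x) = 7.1 × 10^-5
x ≈ √(7.1 × 10^-5 × 0.109) = 2.78 × 10^-3 M
pH = −log(2.78 × 10^-3) = 2.56

pH = 2.56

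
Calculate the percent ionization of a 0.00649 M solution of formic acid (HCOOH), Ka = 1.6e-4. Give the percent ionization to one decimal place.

HCOOH ⇌ HCOO- + H+; let x = [H+] at equilibrium.
Ka = x²/(C₀ − x); solving the quadratic gives x = 9.42 × 10^-4 M.
% ionization = x/C₀ × 100% = 9.42 × 10^-4/0.00649 × 100% = 14.5%

14.5%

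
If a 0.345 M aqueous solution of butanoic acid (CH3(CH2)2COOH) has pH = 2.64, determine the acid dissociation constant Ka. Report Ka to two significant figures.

[H+] = 10^(-2.64) = 2.29 × 10^-3 M
At equilibrium [HA] = 0.345 − 2.29 × 10^-3 = 3.43 × 10^-1 M
Ka = [H+][A-]/[HA] = (2.29 × 10^-3)² / 3.43 × 10^-1 = 1.5 × 10^-5

Ka = 1.5 × 10^-5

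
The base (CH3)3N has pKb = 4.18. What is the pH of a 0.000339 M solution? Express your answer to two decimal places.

(CH3)3N + H2O ⇌ (CH3)3NH+ + OH-
Kb = 10^(−4.18) = 6.61 × 10^-5
Kb = [OH-]²/(0.000339 − [OH-]) = 6.61 × 10^-5
Here C₀/Kb ≈ 5.13, so the small-[OH-] approximation fails. Use the quadratic:
[OH-] = [−6.61e-05 + √(6.61e-05² + 8.96e-08)]/2 = 1.20 × 10^-4 M
pOH = 3.92, so pH = 14.00 − pOH = 10.08

pH = 10.08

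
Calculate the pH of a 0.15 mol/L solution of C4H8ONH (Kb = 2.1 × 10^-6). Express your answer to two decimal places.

pH = 10.75

C4H8ONH + H2O ⇌ C4H8ONH2+ + OH-
Kb = [OH-]²/(0.15 − [OH-]) = 2.1 × 10^-6
Assume [OH-] ≪ 0.15: [OH-] ≈ √(2.1 × 10^-6 × 0.15) = 5.61 × 10^-4 M
pOH = −log(5.61 × 10^-4) = 3.25; pH = 14.00 − 3.25 = 10.75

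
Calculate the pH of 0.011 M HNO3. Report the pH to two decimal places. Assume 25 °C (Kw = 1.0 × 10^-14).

pH = 1.96

HNO3 is a strong acid and dissociates completely, so [H+] = 0.011 M.
pH = -log(0.011) = 1.96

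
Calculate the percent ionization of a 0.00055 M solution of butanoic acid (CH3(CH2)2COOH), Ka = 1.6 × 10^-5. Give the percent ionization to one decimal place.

15.7%

CH3(CH2)2COOH ⇌ CH3(CH2)2COO- + H+; let x = [H+] at equilibrium.
Solve x² + 1.6e-05x − 8.8e-09 = 0 → x = 8.61 × 10^-5 M
% ionization = x/C₀ × 100% = 8.61 × 10^-5/0.00055 × 100% = 15.7%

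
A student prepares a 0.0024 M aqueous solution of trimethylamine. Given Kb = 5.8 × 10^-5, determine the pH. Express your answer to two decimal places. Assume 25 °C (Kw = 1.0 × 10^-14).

pH = 10.54

(CH3)3N + H2O ⇌ (CH3)3NH+ + OH-
From the ICE table, Kb = [OH-]²/(0.0024 − [OH-]) = 5.8 × 10^-5.
[OH-] is not negligible relative to C₀; solve [OH-]² + 5.8e-05·[OH-] − 1.39e-07 = 0.
[OH-] = [−5.8e-05 + √(5.8e-05² + 5.57e-07)]/2 = 3.45 × 10^-4 M
pOH = −log(3.45 × 10^-4) = 3.46; pH = 14.00 − 3.46 = 10.54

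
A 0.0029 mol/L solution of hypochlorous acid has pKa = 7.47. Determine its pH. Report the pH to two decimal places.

HOCl ⇌ OCl- + H+
Ka = 10^(−7.47) = 3.39 × 10^-8
From the ICE table, Ka = x²/(0.0029 − x) = 3.39 × 10^-8.
Assume x ≪ 0.0029: x ≈ √(3.39 × 10^-8 × 0.0029) = 9.92 × 10^-6 M
pH = −log[H+] = −log(9.92 × 10^-6) = 5.00

pH = 5.00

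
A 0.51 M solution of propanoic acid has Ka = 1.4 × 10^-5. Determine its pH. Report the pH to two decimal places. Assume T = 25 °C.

CH3CH2COOH ⇌ CH3CH2COO- + H+
Let x = [H+] at equilibrium. Ka = x²/(0.51 − x).
Since Ka ≪ C₀, x ≈ √(Ka·C₀) = 2.67 × 10^-3 M.
pH = −log[H+] = −log(2.67 × 10^-3) = 2.57

pH = 2.57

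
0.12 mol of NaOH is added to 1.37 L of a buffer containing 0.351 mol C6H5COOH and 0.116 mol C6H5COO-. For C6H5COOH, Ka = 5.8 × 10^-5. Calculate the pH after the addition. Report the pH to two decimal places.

After neutralization: n(C6H5COOH) = 0.231 mol, n(C6H5COO-) = 0.236 mol.
pKa = −log(5.8 × 10^-5) = 4.237
pH = pKa + log(n_C6H5COO-/n_C6H5COOH) = 4.237 + log(0.236/0.231) = 4.237 + (+0.009)

pH = 4.25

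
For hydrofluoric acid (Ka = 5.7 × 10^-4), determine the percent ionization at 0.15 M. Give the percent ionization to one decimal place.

6.0%

HF ⇌ F- + H+; let x = [H+] at equilibrium.
Ka = x²/(C₀ − x); solving the quadratic gives x = 8.97 × 10^-3 M.
% ionization = x/C₀ × 100% = 8.97 × 10^-3/0.15 × 100% = 6.0%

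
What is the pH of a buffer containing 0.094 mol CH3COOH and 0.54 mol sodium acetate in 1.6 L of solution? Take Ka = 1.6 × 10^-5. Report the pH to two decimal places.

pKa = −log(1.6 × 10^-5) = 4.796
Using pH = pKa + log([base]/[acid]) with [base]/[acid] = 0.54/0.094:
pH = 4.796 + (+0.759) = 5.56

pH = 5.56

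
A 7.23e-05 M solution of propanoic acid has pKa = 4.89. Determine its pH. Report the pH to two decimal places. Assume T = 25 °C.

pH = 4.61

CH3CH2COOH ⇌ CH3CH2COO- + H+
Ka = 10^(−4.89) = 1.29 × 10^-5
From the ICE table, Ka = x²/(7.23e-05 − x) = 1.29 × 10^-5.
Here C₀/Ka ≈ 5.6, so the small-x approximation fails. Use the quadratic:
x = (−Ka + √(Ka² + 4·Ka·C₀))/2 = 2.48 × 10^-5 M
pH = −log(2.48 × 10^-5) = 4.61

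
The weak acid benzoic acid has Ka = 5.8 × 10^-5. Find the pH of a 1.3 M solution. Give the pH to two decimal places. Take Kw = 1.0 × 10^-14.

C6H5COOH ⇌ C6H5COO- + H+
Ka = x²/(1.3 − x) = 5.8 × 10^-5
Since Ka ≪ C₀, x ≈ √(Ka·C₀) = 8.68 × 10^-3 M.
(x/C₀ = 0.67% < 5%, so the approximation holds.)
pH = −log(8.68 × 10^-3) = 2.06

pH = 2.06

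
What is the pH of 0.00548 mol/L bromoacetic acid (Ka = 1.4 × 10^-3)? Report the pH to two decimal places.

pH = 2.67

BrCH2COOH ⇌ BrCH2COO- + H+
Ka = x²/(0.00548 − x) = 1.4 × 10^-3
The 5% rule fails; solving x² + Ka·x − Ka·C₀ = 0 exactly:
x = (−Ka + √(Ka² + 4·Ka·C₀))/2 = 2.16 × 10^-3 M
pH = −log[H+] = −log(2.16 × 10^-3) = 2.67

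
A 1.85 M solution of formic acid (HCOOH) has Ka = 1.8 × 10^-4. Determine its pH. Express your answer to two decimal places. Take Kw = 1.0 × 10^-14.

HCOOH ⇌ HCOO- + H+
From the ICE table, Ka = [H+]²/(1.85 − [H+]) = 1.8 × 10^-4.
Neglecting [H+] in the denominator: [H+] = √(1.8 × 10^-4 × 1.85) = 1.82 × 10^-2 M
pH = −log(1.82 × 10^-2) = 1.74

pH = 1.74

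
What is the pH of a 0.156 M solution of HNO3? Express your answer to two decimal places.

pH = 0.81

HNO3 is a strong acid and dissociates completely, so [H+] = 0.156 M.
pH = -log(0.156) = 0.81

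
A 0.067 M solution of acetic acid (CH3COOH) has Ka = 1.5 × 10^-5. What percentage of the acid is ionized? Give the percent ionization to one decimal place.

1.5%

CH3COOH ⇌ CH3COO- + H+; let x = [H+] at equilibrium.
x ≈ √(Ka·C₀) = √(1.5 × 10^-5 × 0.067) = 1.00 × 10^-3 M
% ionization = x/C₀ × 100% = 1.00 × 10^-3/0.067 × 100% = 1.5%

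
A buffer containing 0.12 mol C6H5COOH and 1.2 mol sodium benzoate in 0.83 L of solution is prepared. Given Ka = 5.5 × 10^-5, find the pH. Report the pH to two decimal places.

pH = 5.26

pKa = −log(5.5 × 10^-5) = 4.260
Using pH = pKa + log([base]/[acid]) with [base]/[acid] = 1.2/0.12:
pH = 4.260 + (+1.000) = 5.26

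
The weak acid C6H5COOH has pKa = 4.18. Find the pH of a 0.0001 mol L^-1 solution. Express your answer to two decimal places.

C6H5COOH ⇌ C6H5COO- + H+
Ka = 10^(−4.18) = 6.61 × 10^-5
From the ICE table, Ka = x²/(0.0001 − x) = 6.61 × 10^-5.
The 5% rule fails; solving x² + Ka·x − Ka·C₀ = 0 exactly:
x = [−6.61e-05 + √(6.61e-05² + 2.64e-08)]/2 = 5.47 × 10^-5 M
pH = −log(5.47 × 10^-5) = 4.26

pH = 4.26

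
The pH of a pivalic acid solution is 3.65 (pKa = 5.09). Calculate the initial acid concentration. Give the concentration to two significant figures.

[H+] = 10^(-3.65) = 2.24 × 10^-4 M = x
Ka = 10^(−5.09) = 8.13 × 10^-6
Ka = x²/(C₀ − x) ⇒ C₀ = x + x²/Ka
C₀ = 2.24 × 10^-4 + (2.24 × 10^-4)²/(8.13 × 10^-6) = 6.40 × 10^-3 M

C₀ = 6.4 × 10^-3 M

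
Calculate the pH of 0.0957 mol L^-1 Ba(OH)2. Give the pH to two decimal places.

Ba(OH)2 is a strong base (each formula unit releases 2 OH-); [OH-] = 0.191 M.
pOH = -log(0.191) = 0.72
pH = 14.00 - 0.72 = 13.28

pH = 13.28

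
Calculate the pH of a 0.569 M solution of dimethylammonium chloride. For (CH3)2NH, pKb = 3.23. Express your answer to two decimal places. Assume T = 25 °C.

(CH3)2NH2+ is the conjugate acid of the weak base (CH3)2NH.
Kb = 10^(−3.23) = 5.89 × 10^-4
Ka = Kw/Kb = 1.0×10^-14 / 5.89 × 10^-4 = 1.70 × 10^-11
Ka = [H+]²/(0.569 − [H+]) = 1.70 × 10^-11
Since Ka ≪ C₀, [H+] ≈ √(Ka·C₀) = 3.11 × 10^-6 M.
Check: 0.00055% ionized — well under 5%, approximation valid.
pH = −log(3.11 × 10^-6) = 5.51

pH = 5.51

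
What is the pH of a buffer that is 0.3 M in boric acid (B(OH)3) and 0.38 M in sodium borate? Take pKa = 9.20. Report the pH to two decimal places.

Henderson–Hasselbalch: pH = pKa + log([B(OH)4-]/[B(OH)3]) = 9.20 + log(0.38/0.3)
pH = 9.20 + (+0.103) = 9.30

pH = 9.30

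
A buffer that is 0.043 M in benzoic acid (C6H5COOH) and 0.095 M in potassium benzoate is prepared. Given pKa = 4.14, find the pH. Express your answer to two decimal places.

pH = 4.48

Henderson–Hasselbalch: pH = pKa + log([C6H5COO-]/[C6H5COOH]) = 4.14 + log(0.095/0.043)
pH = 4.14 + (+0.344) = 4.48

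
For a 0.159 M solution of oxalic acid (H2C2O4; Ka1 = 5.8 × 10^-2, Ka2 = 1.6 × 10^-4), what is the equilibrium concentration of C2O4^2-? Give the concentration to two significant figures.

First ionization gives [H+] ≈ [HC2O4-] = 7.13 × 10^-2 M.
Second step: Ka2 = [H+][C2O4^2-]/[HC2O4-] ≈ [C2O4^2-] (since [H+] ≈ [HC2O4-]).
So [C2O4^2-] ≈ Ka2.

1.6 × 10^-4 M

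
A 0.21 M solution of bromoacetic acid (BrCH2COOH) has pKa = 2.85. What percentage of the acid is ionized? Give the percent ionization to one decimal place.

BrCH2COOH ⇌ BrCH2COO- + H+; let x = [H+] at equilibrium.
Ka = 10^(−2.85) = 1.41 × 10^-3
Ka = x²/(C₀ − x); solving the quadratic gives x = 1.65 × 10^-2 M.
Fraction ionized = 1.65 × 10^-2 / 0.21 = 0.0786 → 7.9%

7.9%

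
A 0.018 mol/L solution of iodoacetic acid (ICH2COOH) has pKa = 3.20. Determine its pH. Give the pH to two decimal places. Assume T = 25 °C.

ICH2COOH ⇌ ICH2COO- + H+
Ka = 10^(−3.20) = 6.31 × 10^-4
Ka = x²/(0.018 − x) = 6.31 × 10^-4
x is not negligible relative to C₀; solve x² + 0.000631·x − 1.14e-05 = 0.
x = (−Ka + √(Ka² + 4·Ka·C₀))/2 = 3.07 × 10^-3 M
pH = −log[H+] = −log(3.07 × 10^-3) = 2.51

pH = 2.51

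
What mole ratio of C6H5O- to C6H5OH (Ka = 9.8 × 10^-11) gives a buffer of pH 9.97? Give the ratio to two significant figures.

pKa = -log(9.8 × 10^-11) = 10.009
pH = pKa + log(r) ⇒ log(r) = 9.97 − 10.009 = -0.039
r = [C6H5O-]/[C6H5OH] = 10^(-0.039) = 0.914

ratio = 0.91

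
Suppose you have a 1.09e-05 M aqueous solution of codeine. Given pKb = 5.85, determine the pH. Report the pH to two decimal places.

C18H21NO3 + H2O ⇌ C18H22NO3+ + OH-
Kb = 10^(−5.85) = 1.41 × 10^-6
Kb = [OH-]²/(1.09e-05 − [OH-]) = 1.41 × 10^-6
Here C₀/Kb ≈ 7.73, so the small-[OH-] approximation fails. Use the quadratic:
[OH-] = (−Kb + √(Kb² + 4·Kb·C₀))/2 = 3.28 × 10^-6 M
pOH = −log(3.28 × 10^-6) = 5.48; pH = 14.00 − 5.48 = 8.52

pH = 8.52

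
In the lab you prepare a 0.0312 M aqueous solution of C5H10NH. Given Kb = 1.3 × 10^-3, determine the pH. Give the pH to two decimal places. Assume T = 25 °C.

pH = 11.76

C5H10NH + H2O ⇌ C5H10NH2+ + OH-
Kb = [OH-]²/(0.0312 − [OH-]) = 1.3 × 10^-3
[OH-] is not negligible relative to C₀; solve [OH-]² + 0.0013·[OH-] − 4.06e-05 = 0.
[OH-] = [−0.0013 + √(0.0013² + 0.000162)]/2 = 5.75 × 10^-3 M
pOH = 2.24, so pH = 14.00 − pOH = 11.76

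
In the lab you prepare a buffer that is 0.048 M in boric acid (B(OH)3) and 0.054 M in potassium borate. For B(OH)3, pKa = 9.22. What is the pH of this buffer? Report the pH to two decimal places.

pH = 9.27

Using pH = pKa + log([base]/[acid]) with [base]/[acid] = 0.054/0.048:
pH = 9.22 + (+0.051) = 9.27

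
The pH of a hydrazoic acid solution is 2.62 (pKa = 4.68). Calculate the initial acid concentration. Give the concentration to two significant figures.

C₀ = 2.8 × 10^-1 M

[H+] = 10^(-2.62) = 2.40 × 10^-3 M = x
Ka = 10^(−4.68) = 2.09 × 10^-5
Ka = x²/(C₀ − x) ⇒ C₀ = x + x²/Ka
C₀ = 2.40 × 10^-3 + (2.40 × 10^-3)²/(2.09 × 10^-5) = 2.78 × 10^-1 M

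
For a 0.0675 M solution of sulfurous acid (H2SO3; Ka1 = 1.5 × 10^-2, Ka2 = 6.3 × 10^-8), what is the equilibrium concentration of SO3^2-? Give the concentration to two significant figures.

6.3 × 10^-8 M

First ionization gives [H+] ≈ [HSO3-] = 2.52 × 10^-2 M.
Second step: Ka2 = [H+][SO3^2-]/[HSO3-] ≈ [SO3^2-] (since [H+] ≈ [HSO3-]).
So [SO3^2-] ≈ Ka2.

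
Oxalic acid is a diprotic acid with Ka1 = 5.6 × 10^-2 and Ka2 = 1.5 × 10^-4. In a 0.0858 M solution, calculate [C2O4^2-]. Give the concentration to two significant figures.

1.5 × 10^-4 M

First ionization gives [H+] ≈ [HC2O4-] = 4.68 × 10^-2 M.
Second step: Ka2 = [H+][C2O4^2-]/[HC2O4-] ≈ [C2O4^2-] (since [H+] ≈ [HC2O4-]).
So [C2O4^2-] ≈ Ka2.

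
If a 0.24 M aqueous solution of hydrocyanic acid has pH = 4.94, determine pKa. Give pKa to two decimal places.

[H+] = 10^(-4.94) = 1.15 × 10^-5 M
At equilibrium [HA] = 0.24 − 1.15 × 10^-5 = 2.40 × 10^-1 M
Ka = [H+][A-]/[HA] = (1.15 × 10^-5)² / 2.40 × 10^-1 = 5.51 × 10^-10
pKa = -log(5.51 × 10^-10) = 9.26

pKa = 9.26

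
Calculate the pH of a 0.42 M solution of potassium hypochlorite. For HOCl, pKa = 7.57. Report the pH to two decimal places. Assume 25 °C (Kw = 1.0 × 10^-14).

pH = 10.60

OCl- is the conjugate base of the weak acid HOCl.
Ka = 10^(−7.57) = 2.69 × 10^-8
Kb = Kw/Ka = 1.0×10^-14 / 2.69 × 10^-8 = 3.72 × 10^-7
Kb = [OH-]²/(0.42 − [OH-]) = 3.72 × 10^-7
Since Kb ≪ C₀, [OH-] ≈ √(Kb·C₀) = 3.95 × 10^-4 M.
pOH = −log(3.95 × 10^-4) = 3.40; pH = 14.00 − 3.40 = 10.60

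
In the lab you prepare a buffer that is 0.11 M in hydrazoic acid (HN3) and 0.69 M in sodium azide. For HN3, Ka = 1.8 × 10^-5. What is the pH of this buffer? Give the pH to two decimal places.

pH = 5.54

pKa = −log(1.8 × 10^-5) = 4.745
Using pH = pKa + log([base]/[acid]) with [base]/[acid] = 0.69/0.11:
pH = 4.745 + (+0.797) = 5.54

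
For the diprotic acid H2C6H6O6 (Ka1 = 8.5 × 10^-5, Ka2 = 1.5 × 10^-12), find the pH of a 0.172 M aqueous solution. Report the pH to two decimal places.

Ka1 ≫ Ka2, so treat the first dissociation as the only significant source of H+.
Ka1 = x²/(0.172 − x) = 8.5 × 10^-5
x ≈ √(8.5 × 10^-5 × 0.172) = 3.82 × 10^-3 M
pH = −log(3.82 × 10^-3) = 2.42

pH = 2.42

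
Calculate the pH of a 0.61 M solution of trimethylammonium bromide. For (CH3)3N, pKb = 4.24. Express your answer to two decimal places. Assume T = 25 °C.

pH = 4.99

(CH3)3NH+ is the conjugate acid of the weak base (CH3)3N.
Kb = 10^(−4.24) = 5.75 × 10^-5
Ka = Kw/Kb = 1.0×10^-14 / 5.75 × 10^-5 = 1.74 × 10^-10
Ka = x²/(0.61 − x) = 1.74 × 10^-10
Neglecting x in the denominator: x = √(1.74 × 10^-10 × 0.61) = 1.03 × 10^-5 M
(x/C₀ = 0.0017% < 5%, so the approximation holds.)
pH = −log(1.03 × 10^-5) = 4.99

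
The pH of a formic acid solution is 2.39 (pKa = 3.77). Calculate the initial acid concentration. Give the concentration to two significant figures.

[H+] = 10^(-2.39) = 4.07 × 10^-3 M = x
Ka = 10^(−3.77) = 1.70 × 10^-4
Ka = x²/(C₀ − x) ⇒ C₀ = x + x²/Ka
C₀ = 4.07 × 10^-3 + (4.07 × 10^-3)²/(1.70 × 10^-4) = 1.02 × 10^-1 M

C₀ = 1.0 × 10^-1 M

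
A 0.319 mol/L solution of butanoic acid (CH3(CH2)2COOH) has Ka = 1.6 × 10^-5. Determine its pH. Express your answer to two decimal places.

pH = 2.65

CH3(CH2)2COOH ⇌ CH3(CH2)2COO- + H+
From the ICE table, Ka = [H+]²/(0.319 − [H+]) = 1.6 × 10^-5.
Assume [H+] ≪ 0.319: [H+] ≈ √(1.6 × 10^-5 × 0.319) = 2.26 × 10^-3 M
Check: 0.71% ionized — well under 5%, approximation valid.
pH = −log(2.26 × 10^-3) = 2.65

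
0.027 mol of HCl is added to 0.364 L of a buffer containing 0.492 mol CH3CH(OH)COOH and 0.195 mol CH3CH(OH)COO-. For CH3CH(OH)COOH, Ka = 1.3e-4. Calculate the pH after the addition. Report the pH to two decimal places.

Added H+ converts CH3CH(OH)COO- to CH3CH(OH)COOH: CH3CH(OH)COOH → 0.519 mol, CH3CH(OH)COO- → 0.168 mol.
pKa = −log(1.3 × 10^-4) = 3.886
Henderson–Hasselbalch with mole ratio 0.168/0.519: pH = 3.886 + (-0.490)

pH = 3.40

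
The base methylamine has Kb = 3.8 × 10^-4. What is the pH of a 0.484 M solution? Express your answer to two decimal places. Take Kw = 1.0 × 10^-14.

CH3NH2 + H2O ⇌ CH3NH3+ + OH-
From the ICE table, Kb = [OH-]²/(0.484 − [OH-]) = 3.8 × 10^-4.
Since Kb ≪ C₀, [OH-] ≈ √(Kb·C₀) = 1.36 × 10^-2 M.
Check: 2.8% ionized — well under 5%, approximation valid.
pOH = −log(1.36 × 10^-2) = 1.87; pH = 14.00 − 1.87 = 12.13

pH = 12.13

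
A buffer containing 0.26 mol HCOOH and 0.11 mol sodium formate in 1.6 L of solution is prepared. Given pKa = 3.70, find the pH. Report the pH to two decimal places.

Using pH = pKa + log([base]/[acid]) with [base]/[acid] = 0.11/0.26:
pH = 3.70 + (-0.374) = 3.33

pH = 3.33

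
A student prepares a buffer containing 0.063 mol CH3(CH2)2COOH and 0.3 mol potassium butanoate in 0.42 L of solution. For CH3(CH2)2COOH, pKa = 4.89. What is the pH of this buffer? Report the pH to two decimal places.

pH = 5.57

pH = pKa + log([A⁻]/[HA]) = 4.89 + log(0.3/0.063)
pH = 4.89 + (+0.678) = 5.57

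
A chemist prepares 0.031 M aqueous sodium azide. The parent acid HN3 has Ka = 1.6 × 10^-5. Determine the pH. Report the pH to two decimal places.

N3- is the conjugate base of the weak acid HN3.
Kb = Kw/Ka = 1.0×10^-14 / 1.6 × 10^-5 = 6.25 × 10^-10
From the ICE table, Kb = [OH-]²/(0.031 − [OH-]) = 6.25 × 10^-10.
Neglecting [OH-] in the denominator: [OH-] = √(6.25 × 10^-10 × 0.031) = 4.40 × 10^-6 M
pOH = −log(4.40 × 10^-6) = 5.36; pH = 14.00 − 5.36 = 8.64

pH = 8.64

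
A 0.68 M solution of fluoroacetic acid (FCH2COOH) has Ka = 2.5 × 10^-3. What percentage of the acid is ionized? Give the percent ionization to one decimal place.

FCH2COOH ⇌ FCH2COO- + H+; let x = [H+] at equilibrium.
Solve x² + 0.0025x − 0.0017 = 0 → x = 4.00 × 10^-2 M
Fraction ionized = 4.00 × 10^-2 / 0.68 = 0.0588 → 5.9%

5.9%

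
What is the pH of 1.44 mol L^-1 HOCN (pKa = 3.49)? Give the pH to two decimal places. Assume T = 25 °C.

pH = 1.67

HOCN ⇌ OCN- + H+
Ka = 10^(−3.49) = 3.24 × 10^-4
From the ICE table, Ka = [H+]²/(1.44 − [H+]) = 3.24 × 10^-4.
Neglecting [H+] in the denominator: [H+] = √(3.24 × 10^-4 × 1.44) = 2.16 × 10^-2 M
pH = −log[H+] = −log(2.16 × 10^-2) = 1.67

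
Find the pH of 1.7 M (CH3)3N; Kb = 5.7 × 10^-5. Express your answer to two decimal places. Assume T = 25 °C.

(CH3)3N + H2O ⇌ (CH3)3NH+ + OH-
Kb = [OH-]²/(1.7 − [OH-]) = 5.7 × 10^-5
Neglecting [OH-] in the denominator: [OH-] = √(5.7 × 10^-5 × 1.7) = 9.84 × 10^-3 M
Check: 0.58% ionized — well under 5%, approximation valid.
pOH = 2.01, so pH = 14.00 − pOH = 11.99

pH = 11.99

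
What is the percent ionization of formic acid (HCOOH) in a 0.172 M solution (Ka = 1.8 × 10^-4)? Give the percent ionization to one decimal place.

3.2%

HCOOH ⇌ HCOO- + H+; let x = [H+] at equilibrium.
x ≈ √(Ka·C₀) = √(1.8 × 10^-4 × 0.172) = 5.56 × 10^-3 M
% ionization = x/C₀ × 100% = 5.56 × 10^-3/0.172 × 100% = 3.2%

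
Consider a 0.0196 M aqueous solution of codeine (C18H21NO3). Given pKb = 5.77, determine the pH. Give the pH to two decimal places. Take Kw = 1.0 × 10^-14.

C18H21NO3 + H2O ⇌ C18H22NO3+ + OH-
Kb = 10^(−5.77) = 1.70 × 10^-6
Kb = [OH-]²/(0.0196 − [OH-]) = 1.70 × 10^-6
Since Kb ≪ C₀, [OH-] ≈ √(Kb·C₀) = 1.83 × 10^-4 M.
pOH = −log(1.83 × 10^-4) = 3.74; pH = 14.00 − 3.74 = 10.26

pH = 10.26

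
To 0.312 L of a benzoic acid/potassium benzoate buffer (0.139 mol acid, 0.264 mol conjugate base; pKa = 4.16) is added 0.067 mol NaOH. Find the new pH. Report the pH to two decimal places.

OH- converts C6H5COOH to C6H5COO-: C6H5COOH → 0.072 mol, C6H5COO- → 0.331 mol.
Henderson–Hasselbalch with mole ratio 0.331/0.072: pH = 4.16 + (+0.662)

pH = 4.82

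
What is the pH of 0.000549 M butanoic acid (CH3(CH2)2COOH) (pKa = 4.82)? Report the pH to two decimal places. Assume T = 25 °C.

CH3(CH2)2COOH ⇌ CH3(CH2)2COO- + H+
Ka = 10^(−4.82) = 1.51 × 10^-5
Let x = [H+] at equilibrium. Ka = x²/(0.000549 − x).
x is not negligible relative to C₀; solve x² + 1.51e-05·x − 8.29e-09 = 0.
x = [−1.51e-05 + √(1.51e-05² + 3.32e-08)]/2 = 8.38 × 10^-5 M
pH = −log[H+] = −log(8.38 × 10^-5) = 4.08

pH = 4.08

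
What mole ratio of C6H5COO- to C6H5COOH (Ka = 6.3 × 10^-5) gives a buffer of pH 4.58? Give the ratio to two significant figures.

ratio = 2.4

pKa = -log(6.3 × 10^-5) = 4.201
pH = pKa + log(r) ⇒ log(r) = 4.58 − 4.201 = +0.379
r = [C6H5COO-]/[C6H5COOH] = 10^(+0.379) = 2.39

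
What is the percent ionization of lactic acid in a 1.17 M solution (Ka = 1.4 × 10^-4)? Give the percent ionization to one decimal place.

CH3CH(OH)COOH ⇌ CH3CH(OH)COO- + H+; let x = [H+] at equilibrium.
x ≈ √(Ka·C₀) = √(1.4 × 10^-4 × 1.17) = 1.28 × 10^-2 M
% ionization = x/C₀ × 100% = 1.28 × 10^-2/1.17 × 100% = 1.1%

1.1%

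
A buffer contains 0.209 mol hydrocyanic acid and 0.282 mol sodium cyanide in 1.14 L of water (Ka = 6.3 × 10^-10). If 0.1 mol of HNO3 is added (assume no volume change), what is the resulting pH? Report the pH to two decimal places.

pH = 8.97

Added H+ converts CN- to HCN: HCN → 0.309 mol, CN- → 0.182 mol.
pKa = −log(6.3 × 10^-10) = 9.201
Henderson–Hasselbalch with mole ratio 0.182/0.309: pH = 9.201 + (-0.230)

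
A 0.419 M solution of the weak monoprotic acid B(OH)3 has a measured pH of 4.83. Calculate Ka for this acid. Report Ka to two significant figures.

[H+] = 10^(-4.83) = 1.48 × 10^-5 M
At equilibrium [HA] = 0.419 − 1.48 × 10^-5 = 4.19 × 10^-1 M
Ka = [H+][A-]/[HA] = (1.48 × 10^-5)² / 4.19 × 10^-1 = 5.2 × 10^-10

Ka = 5.2 × 10^-10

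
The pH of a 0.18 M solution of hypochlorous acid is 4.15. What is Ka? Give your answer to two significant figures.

[H+] = 10^(-4.15) = 7.08 × 10^-5 M
At equilibrium [HA] = 0.18 − 7.08 × 10^-5 = 1.80 × 10^-1 M
Ka = [H+][A-]/[HA] = (7.08 × 10^-5)² / 1.80 × 10^-1 = 2.8 × 10^-8

Ka = 2.8 × 10^-8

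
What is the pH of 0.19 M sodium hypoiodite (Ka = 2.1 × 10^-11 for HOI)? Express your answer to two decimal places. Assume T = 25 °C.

OI- is the conjugate base of the weak acid HOI.
Kb = Kw/Ka = 1.0×10^-14 / 2.1 × 10^-11 = 4.76 × 10^-4
From the ICE table, Kb = [OH-]²/(0.19 − [OH-]) = 4.76 × 10^-4.
The 5% rule fails; solving [OH-]² + Kb·[OH-] − Kb·C₀ = 0 exactly:
[OH-] = (−Kb + √(Kb² + 4·Kb·C₀))/2 = 9.27 × 10^-3 M
pOH = −log(9.27 × 10^-3) = 2.03; pH = 14.00 − 2.03 = 11.97

pH = 11.97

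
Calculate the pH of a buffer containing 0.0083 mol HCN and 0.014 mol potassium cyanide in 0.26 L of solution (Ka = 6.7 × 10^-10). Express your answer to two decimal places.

pKa = −log(6.7 × 10^-10) = 9.174
Using pH = pKa + log([base]/[acid]) with [base]/[acid] = 0.014/0.0083:
pH = 9.174 + (+0.227) = 9.40

pH = 9.40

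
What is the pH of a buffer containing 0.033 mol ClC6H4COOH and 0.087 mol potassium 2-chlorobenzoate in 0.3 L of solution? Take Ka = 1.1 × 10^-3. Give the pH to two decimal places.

pH = 3.38

pKa = −log(1.1 × 10^-3) = 2.959
Henderson–Hasselbalch: pH = pKa + log([ClC6H4COO-]/[ClC6H4COOH]) = 2.959 + log(0.087/0.033)
pH = 2.959 + (+0.421) = 3.38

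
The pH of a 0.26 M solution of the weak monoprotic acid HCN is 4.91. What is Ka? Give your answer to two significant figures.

[H+] = 10^(-4.91) = 1.23 × 10^-5 M
At equilibrium [HA] = 0.26 − 1.23 × 10^-5 = 2.60 × 10^-1 M
Ka = [H+][A-]/[HA] = (1.23 × 10^-5)² / 2.60 × 10^-1 = 5.8 × 10^-10

Ka = 5.8 × 10^-10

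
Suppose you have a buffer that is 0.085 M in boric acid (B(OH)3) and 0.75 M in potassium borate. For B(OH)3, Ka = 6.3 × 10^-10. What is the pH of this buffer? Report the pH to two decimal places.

pKa = −log(6.3 × 10^-10) = 9.201
Henderson–Hasselbalch: pH = pKa + log([B(OH)4-]/[B(OH)3]) = 9.201 + log(0.75/0.085)
pH = 9.201 + (+0.946) = 10.15

pH = 10.15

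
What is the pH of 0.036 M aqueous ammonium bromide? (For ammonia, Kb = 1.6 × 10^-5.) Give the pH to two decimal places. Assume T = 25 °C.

NH4+ is the conjugate acid of the weak base NH3.
Ka = Kw/Kb = 1.0×10^-14 / 1.6 × 10^-5 = 6.25 × 10^-10
Ka = x²/(0.036 − x) = 6.25 × 10^-10
Neglecting x in the denominator: x = √(6.25 × 10^-10 × 0.036) = 4.74 × 10^-6 M
(x/C₀ = 0.013% < 5%, so the approximation holds.)
pH = −log[H+] = −log(4.74 × 10^-6) = 5.32

pH = 5.32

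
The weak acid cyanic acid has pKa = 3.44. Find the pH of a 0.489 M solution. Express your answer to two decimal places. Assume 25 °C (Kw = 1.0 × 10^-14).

pH = 1.88

HOCN ⇌ OCN- + H+
Ka = 10^(−3.44) = 3.63 × 10^-4
From the ICE table, Ka = x²/(0.489 − x) = 3.63 × 10^-4.
Assume x ≪ 0.489: x ≈ √(3.63 × 10^-4 × 0.489) = 1.33 × 10^-2 M
(x/C₀ = 2.7% < 5%, so the approximation holds.)
pH = −log(1.33 × 10^-2) = 1.88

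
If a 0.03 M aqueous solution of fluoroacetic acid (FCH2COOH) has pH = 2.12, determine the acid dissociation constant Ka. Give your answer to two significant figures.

[H+] = 10^(-2.12) = 7.59 × 10^-3 M
At equilibrium [HA] = 0.03 − 7.59 × 10^-3 = 2.24 × 10^-2 M
Ka = [H+][A-]/[HA] = (7.59 × 10^-3)² / 2.24 × 10^-2 = 2.6 × 10^-3

Ka = 2.6 × 10^-3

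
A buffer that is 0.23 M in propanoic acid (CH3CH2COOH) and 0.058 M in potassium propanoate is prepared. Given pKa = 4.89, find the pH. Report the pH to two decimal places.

pH = 4.29

Using pH = pKa + log([base]/[acid]) with [base]/[acid] = 0.058/0.23:
pH = 4.89 + (-0.598) = 4.29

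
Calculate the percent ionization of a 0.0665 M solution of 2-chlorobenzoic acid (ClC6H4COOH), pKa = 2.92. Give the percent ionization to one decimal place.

12.6%

ClC6H4COOH ⇌ ClC6H4COO- + H+; let x = [H+] at equilibrium.
Ka = 10^(−2.92) = 1.20 × 10^-3
Solve x² + 0.0012x − 7.98e-05 = 0 → x = 8.35 × 10^-3 M
Fraction ionized = 8.35 × 10^-3 / 0.0665 = 0.1256 → 12.6%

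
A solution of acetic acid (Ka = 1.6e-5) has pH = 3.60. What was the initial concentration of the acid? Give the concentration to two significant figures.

[H+] = 10^(-3.60) = 2.51 × 10^-4 M = x
Ka = x²/(C₀ − x) ⇒ C₀ = x + x²/Ka
C₀ = 2.51 × 10^-4 + (2.51 × 10^-4)²/(1.6 × 10^-5) = 4.19 × 10^-3 M

C₀ = 4.2 × 10^-3 M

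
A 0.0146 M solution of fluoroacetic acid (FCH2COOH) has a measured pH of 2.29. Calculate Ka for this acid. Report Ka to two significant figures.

Ka = 2.8 × 10^-3

[H+] = 10^(-2.29) = 5.13 × 10^-3 M
At equilibrium [HA] = 0.0146 − 5.13 × 10^-3 = 9.47 × 10^-3 M
Ka = [H+][A-]/[HA] = (5.13 × 10^-3)² / 9.47 × 10^-3 = 2.8 × 10^-3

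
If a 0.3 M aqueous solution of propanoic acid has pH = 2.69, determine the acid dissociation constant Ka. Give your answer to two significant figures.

Ka = 1.4 × 10^-5

[H+] = 10^(-2.69) = 2.04 × 10^-3 M
At equilibrium [HA] = 0.3 − 2.04 × 10^-3 = 2.98 × 10^-1 M
Ka = [H+][A-]/[HA] = (2.04 × 10^-3)² / 2.98 × 10^-1 = 1.4 × 10^-5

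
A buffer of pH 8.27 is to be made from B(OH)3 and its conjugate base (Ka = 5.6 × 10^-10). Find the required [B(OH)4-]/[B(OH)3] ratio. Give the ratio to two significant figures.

pKa = -log(5.6 × 10^-10) = 9.252
pH = pKa + log(r) ⇒ log(r) = 8.27 − 9.252 = -0.982
r = [B(OH)4-]/[B(OH)3] = 10^(-0.982) = 0.104

ratio = 0.10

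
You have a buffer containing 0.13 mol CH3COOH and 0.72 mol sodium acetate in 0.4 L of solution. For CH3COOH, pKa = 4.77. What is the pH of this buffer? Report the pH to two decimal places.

Henderson–Hasselbalch: pH = pKa + log([CH3COO-]/[CH3COOH]) = 4.77 + log(0.72/0.13)
pH = 4.77 + (+0.743) = 5.51

pH = 5.51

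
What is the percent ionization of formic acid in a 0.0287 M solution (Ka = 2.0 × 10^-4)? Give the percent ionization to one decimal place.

HCOOH ⇌ HCOO- + H+; let x = [H+] at equilibrium.
Ka = x²/(C₀ − x); solving the quadratic gives x = 2.30 × 10^-3 M.
Fraction ionized = 2.30 × 10^-3 / 0.0287 = 0.0801 → 8.0%

8.0%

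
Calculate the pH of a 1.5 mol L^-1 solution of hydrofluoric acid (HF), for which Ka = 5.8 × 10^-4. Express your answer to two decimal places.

HF ⇌ F- + H+
Ka = x²/(1.5 − x) = 5.8 × 10^-4
Assume x ≪ 1.5: x ≈ √(5.8 × 10^-4 × 1.5) = 2.95 × 10^-2 M
Check: 2% ionized — well under 5%, approximation valid.
pH = −log[H+] = −log(2.95 × 10^-2) = 1.53

pH = 1.53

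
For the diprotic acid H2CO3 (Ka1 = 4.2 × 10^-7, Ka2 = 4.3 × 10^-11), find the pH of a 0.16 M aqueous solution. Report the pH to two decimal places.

Since Ka1 ≫ Ka2, the first ionization dominates [H+].
Ka1 = x²/(0.16 − x) = 4.2 × 10^-7
x ≈ √(4.2 × 10^-7 × 0.16) = 2.59 × 10^-4 M
pH = −log(2.59 × 10^-4) = 3.59

pH = 3.59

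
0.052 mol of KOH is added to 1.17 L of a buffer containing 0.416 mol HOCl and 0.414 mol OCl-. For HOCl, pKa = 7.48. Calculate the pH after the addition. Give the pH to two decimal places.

pH = 7.59

After neutralization: n(HOCl) = 0.364 mol, n(OCl-) = 0.466 mol.
pH = pKa + log([A⁻]/[HA]) = 7.48 + log(0.466/0.364) = 7.48 +0.107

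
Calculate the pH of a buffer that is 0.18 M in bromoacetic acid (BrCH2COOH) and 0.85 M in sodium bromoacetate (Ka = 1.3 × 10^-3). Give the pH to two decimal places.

pH = 3.56

pKa = −log(1.3 × 10^-3) = 2.886
pH = pKa + log([A⁻]/[HA]) = 2.886 + log(0.85/0.18)
pH = 2.886 + (+0.674) = 3.56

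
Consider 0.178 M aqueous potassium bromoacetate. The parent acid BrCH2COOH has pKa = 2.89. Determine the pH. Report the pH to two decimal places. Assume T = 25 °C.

pH = 8.07

BrCH2COO- is the conjugate base of the weak acid BrCH2COOH.
Ka = 10^(−2.89) = 1.29 × 10^-3
Kb = Kw/Ka = 1.0×10^-14 / 1.29 × 10^-3 = 7.75 × 10^-12
Let x = [OH-] at equilibrium. Kb = x²/(0.178 − x).
Since Kb ≪ C₀, x ≈ √(Kb·C₀) = 1.17 × 10^-6 M.
(x/C₀ = 0.00066% < 5%, so the approximation holds.)
pOH = 5.93, so pH = 14.00 − pOH = 8.07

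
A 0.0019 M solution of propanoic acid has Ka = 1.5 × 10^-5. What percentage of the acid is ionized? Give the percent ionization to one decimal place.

8.5%

CH3CH2COOH ⇌ CH3CH2COO- + H+; let x = [H+] at equilibrium.
Solve x² + 1.5e-05x − 2.85e-08 = 0 → x = 1.61 × 10^-4 M
% ionization = x/C₀ × 100% = 1.61 × 10^-4/0.0019 × 100% = 8.5%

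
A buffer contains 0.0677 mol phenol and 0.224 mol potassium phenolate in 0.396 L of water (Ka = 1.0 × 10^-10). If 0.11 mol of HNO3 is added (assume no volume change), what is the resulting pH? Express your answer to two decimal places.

pH = 9.81

After neutralization: n(C6H5OH) = 0.178 mol, n(C6H5O-) = 0.114 mol.
pKa = −log(1.0 × 10^-10) = 10.000
Henderson–Hasselbalch with mole ratio 0.114/0.178: pH = 10.000 + (-0.194)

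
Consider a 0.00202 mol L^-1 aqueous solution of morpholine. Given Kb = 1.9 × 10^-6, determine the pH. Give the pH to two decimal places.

pH = 9.79

C4H8ONH + H2O ⇌ C4H8ONH2+ + OH-
Kb = [OH-]²/(0.00202 − [OH-]) = 1.9 × 10^-6
Assume [OH-] ≪ 0.00202: [OH-] ≈ √(1.9 × 10^-6 × 0.00202) = 6.20 × 10^-5 M
([OH-]/C₀ = 3.1% < 5%, so the approximation holds.)
pOH = −log(6.20 × 10^-5) = 4.21; pH = 14.00 − 4.21 = 9.79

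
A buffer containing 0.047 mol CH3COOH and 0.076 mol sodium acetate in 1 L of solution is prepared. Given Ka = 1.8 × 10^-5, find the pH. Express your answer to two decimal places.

pH = 4.95

pKa = −log(1.8 × 10^-5) = 4.745
Henderson–Hasselbalch: pH = pKa + log([CH3COO-]/[CH3COOH]) = 4.745 + log(0.076/0.047)
pH = 4.745 + (+0.209) = 4.95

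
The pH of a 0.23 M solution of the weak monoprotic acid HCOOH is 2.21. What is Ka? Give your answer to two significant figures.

[H+] = 10^(-2.21) = 6.17 × 10^-3 M
At equilibrium [HA] = 0.23 − 6.17 × 10^-3 = 2.24 × 10^-1 M
Ka = [H+][A-]/[HA] = (6.17 × 10^-3)² / 2.24 × 10^-1 = 1.7 × 10^-4

Ka = 1.7 × 10^-4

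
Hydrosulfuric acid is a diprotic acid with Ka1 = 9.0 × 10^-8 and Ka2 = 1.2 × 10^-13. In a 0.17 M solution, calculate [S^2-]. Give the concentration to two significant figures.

First ionization gives [H+] ≈ [HS-] = 1.24 × 10^-4 M.
Second step: Ka2 = [H+][S^2-]/[HS-] ≈ [S^2-] (since [H+] ≈ [HS-]).
So [S^2-] ≈ Ka2.

1.2 × 10^-13 M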